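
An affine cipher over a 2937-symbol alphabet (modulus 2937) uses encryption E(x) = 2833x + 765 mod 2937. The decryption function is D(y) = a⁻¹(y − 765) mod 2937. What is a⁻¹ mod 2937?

706

Apply the Euclidean algorithm to 2937 and 2833:
2937 = 1*2833 + 104
2833 = 27*104 + 25
104 = 4*25 + 4
25 = 6*4 + 1
4 = 4*1 + 0
Since gcd(2833, 2937) = 1, back-substitute to write 1 as a combination:
1 = 25 − 6·4
1 = −6·104 + 25·25
1 = 25·2833 − 681·104
1 = −681·2937 + 706·2833
So 2833·706 ≡ 1 (mod 2937).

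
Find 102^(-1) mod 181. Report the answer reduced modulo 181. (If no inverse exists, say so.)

gcd(181, 102) by repeated division:
181 = 1×102 + 79
102 = 1×79 + 23
79 = 3×23 + 10
23 = 2×10 + 3
10 = 3×3 + 1
3 = 3×1 + 0
Since gcd(102, 181) = 1, back-substitute to write 1 as a combination:
1 = 10 − 3·3
1 = −3·23 + 7·10
1 = 7·79 − 24·23
1 = −24·102 + 31·79
1 = 31·181 − 55·102
So 102·(-55) ≡ 1 (mod 181), and -55 ≡ 126 (mod 181).

126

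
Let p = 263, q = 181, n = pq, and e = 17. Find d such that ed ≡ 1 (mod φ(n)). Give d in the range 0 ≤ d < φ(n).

22193

φ(n) = (p−1)(q−1) = 262·180 = 47160.
Need d with 17·d ≡ 1 (mod 47160). Apply the extended Euclidean algorithm:
47160 = 2774×17 + 2
17 = 8×2 + 1
2 = 2×1 + 0
Back-substitute:
1 = 17 − 8·2
1 = −8·47160 + 22193·17
So 17·22193 ≡ 1 (mod 47160), hence d = 22193.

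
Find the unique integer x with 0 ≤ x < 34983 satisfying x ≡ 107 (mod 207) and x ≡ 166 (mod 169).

Write x = 107 + 207·k. Then 207·k ≡ 166 − 107 ≡ 59 (mod 169).
Need 207⁻¹ mod 169. Extended Euclid on (169, 38):
169 = 4*38 + 17
38 = 2*17 + 4
17 = 4*4 + 1
4 = 4*1 + 0
Back-substitute:
1 = 17 − 4·4
1 = −4·38 + 9·17
1 = 9·169 − 40·38
207⁻¹ ≡ 129 (mod 169), so k ≡ 129·59 ≡ 6 (mod 169).
x = 107 + 207·6 = 1349.

1349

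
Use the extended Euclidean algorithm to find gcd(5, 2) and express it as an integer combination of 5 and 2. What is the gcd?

Euclidean algorithm:
5 = 2×2 + 1
2 = 2×1 + 0
gcd(5, 2) = 1.
Express as a combination:
1 = 5 − 2·2
So 1 = (1)·5 + (-2)·2.

1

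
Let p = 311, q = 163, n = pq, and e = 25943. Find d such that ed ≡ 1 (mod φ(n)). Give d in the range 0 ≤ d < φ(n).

φ(n) = (p−1)(q−1) = 310·162 = 50220.
Need d with 25943·d ≡ 1 (mod 50220). Apply the extended Euclidean algorithm:
50220 = 1×25943 + 24277
25943 = 1×24277 + 1666
24277 = 14×1666 + 953
1666 = 1×953 + 713
953 = 1×713 + 240
713 = 2×240 + 233
240 = 1×233 + 7
233 = 33×7 + 2
7 = 3×2 + 1
2 = 2×1 + 0
Back-substitute:
1 = 7 − 3·2
1 = −3·233 + 100·7
1 = 100·240 − 103·233
1 = −103·713 + 306·240
1 = 306·953 − 409·713
1 = −409·1666 + 715·953
1 = 715·24277 − 10419·1666
1 = −10419·25943 + 11134·24277
1 = 11134·50220 − 21553·25943
So 25943·(-21553) ≡ 1 (mod 50220), hence d ≡ -21553 ≡ 28667 (mod 50220).

28667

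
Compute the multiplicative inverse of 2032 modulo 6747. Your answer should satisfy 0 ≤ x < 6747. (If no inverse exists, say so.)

4612

Run Euclid on (6747, 2032):
6747 = 3×2032 + 651
2032 = 3×651 + 79
651 = 8×79 + 19
79 = 4×19 + 3
19 = 6×3 + 1
3 = 3×1 + 0
The gcd is 1. Working backward:
1 = 19 − 6·3
1 = −6·79 + 25·19
1 = 25·651 − 206·79
1 = −206·2032 + 643·651
1 = 643·6747 − 2135·2032
Hence 2032⁻¹ ≡ -2135 ≡ 4612 (mod 6747).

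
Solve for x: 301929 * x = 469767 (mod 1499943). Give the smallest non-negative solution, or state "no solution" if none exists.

First find gcd(301929, 1499943):
1499943 = 4×301929 + 292227
301929 = 1×292227 + 9702
292227 = 30×9702 + 1167
9702 = 8×1167 + 366
1167 = 3×366 + 69
366 = 5×69 + 21
69 = 3×21 + 6
21 = 3×6 + 3
6 = 2×3 + 0
gcd = 3 and 3 | 469767, so solutions exist. Divide through by 3: 100643x ≡ 156589 (mod 499981).
Now find 100643⁻¹ mod 499981:
499981 = 4*100643 + 97409
100643 = 1*97409 + 3234
97409 = 30*3234 + 389
3234 = 8*389 + 122
389 = 3*122 + 23
122 = 5*23 + 7
23 = 3*7 + 2
7 = 3*2 + 1
2 = 2*1 + 0
Back-substitute:
1 = 7 − 3·2
1 = −3·23 + 10·7
1 = 10·122 − 53·23
1 = −53·389 + 169·122
1 = 169·3234 − 1405·389
1 = −1405·97409 + 42319·3234
1 = 42319·100643 − 43724·97409
1 = −43724·499981 + 217215·100643
So 100643⁻¹ ≡ 217215 (mod 499981).
Then x ≡ 217215·156589 ≡ 272186 (mod 499981); the smallest non-negative solution is x = 272186.

272186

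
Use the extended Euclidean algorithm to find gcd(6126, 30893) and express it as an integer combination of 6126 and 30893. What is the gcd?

Repeated division:
30893 = 5×6126 + 263
6126 = 23×263 + 77
263 = 3×77 + 32
77 = 2×32 + 13
32 = 2×13 + 6
13 = 2×6 + 1
6 = 6×1 + 0
gcd(6126, 30893) = 1.
Express as a combination:
1 = 13 − 2·6
1 = −2·32 + 5·13
1 = 5·77 − 12·32
1 = −12·263 + 41·77
1 = 41·6126 − 955·263
1 = −955·30893 + 4816·6126
So 1 = (-955)·30893 + (4816)·6126.

1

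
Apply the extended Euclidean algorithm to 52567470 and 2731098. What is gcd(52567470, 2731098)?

Apply Euclid's algorithm to 52567470 and 2731098:
52567470 = 19·2731098 + 676608
2731098 = 4·676608 + 24666
676608 = 27·24666 + 10626
24666 = 2·10626 + 3414
10626 = 3·3414 + 384
3414 = 8·384 + 342
384 = 1·342 + 42
342 = 8·42 + 6
42 = 7·6 + 0
gcd(52567470, 2731098) = 6.
Back-substituting:
6 = 342 − 8·42
6 = −8·384 + 9·342
6 = 9·3414 − 80·384
6 = −80·10626 + 249·3414
6 = 249·24666 − 578·10626
6 = −578·676608 + 15855·24666
6 = 15855·2731098 − 63998·676608
6 = −63998·52567470 + 1231817·2731098
So 6 = (-63998)·52567470 + (1231817)·2731098.

6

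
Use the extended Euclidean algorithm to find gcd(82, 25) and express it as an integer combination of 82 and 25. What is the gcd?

Apply Euclid's algorithm to 82 and 25:
82 = 3*25 + 7
25 = 3*7 + 4
7 = 1*4 + 3
4 = 1*3 + 1
3 = 3*1 + 0
gcd(82, 25) = 1.
Working backward:
1 = 4 − 3
1 = −7 + 2·4
1 = 2·25 − 7·7
1 = −7·82 + 23·25
So 1 = (-7)·82 + (23)·25.

1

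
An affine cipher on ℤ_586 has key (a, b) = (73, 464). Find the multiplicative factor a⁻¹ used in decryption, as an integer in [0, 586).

Apply the Euclidean algorithm to 586 and 73:
586 = 8·73 + 2
73 = 36·2 + 1
2 = 2·1 + 0
gcd = 1, so the inverse exists. Back-substitute:
1 = 73 − 36·2
1 = −36·586 + 289·73
So 73·289 ≡ 1 (mod 586).

289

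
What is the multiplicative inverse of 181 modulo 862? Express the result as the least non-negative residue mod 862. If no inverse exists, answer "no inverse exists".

Apply the Euclidean algorithm to 862 and 181:
862 = 4*181 + 138
181 = 1*138 + 43
138 = 3*43 + 9
43 = 4*9 + 7
9 = 1*7 + 2
7 = 3*2 + 1
2 = 2*1 + 0
gcd = 1, so the inverse exists. Back-substitute:
1 = 7 − 3·2
1 = −3·9 + 4·7
1 = 4·43 − 19·9
1 = −19·138 + 61·43
1 = 61·181 − 80·138
1 = −80·862 + 381·181
So 181·381 ≡ 1 (mod 862).

381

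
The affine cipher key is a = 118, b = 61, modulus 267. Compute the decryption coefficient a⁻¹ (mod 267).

Extended Euclidean algorithm:
267 = 2×118 + 31
118 = 3×31 + 25
31 = 1×25 + 6
25 = 4×6 + 1
6 = 6×1 + 0
The gcd is 1. Working backward:
1 = 25 − 4·6
1 = −4·31 + 5·25
1 = 5·118 − 19·31
1 = −19·267 + 43·118
So 118·43 ≡ 1 (mod 267).

43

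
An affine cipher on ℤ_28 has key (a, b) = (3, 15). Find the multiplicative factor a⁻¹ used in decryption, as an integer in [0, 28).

Extended Euclidean algorithm:
28 = 9·3 + 1
3 = 3·1 + 0
The gcd is 1. Working backward:
1 = 28 − 9·3
So 3·(-9) ≡ 1 (mod 28), and -9 ≡ 19 (mod 28).

19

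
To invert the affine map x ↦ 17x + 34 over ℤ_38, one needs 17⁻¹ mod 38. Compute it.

gcd(38, 17) by repeated division:
38 = 2*17 + 4
17 = 4*4 + 1
4 = 4*1 + 0
The gcd is 1. Working backward:
1 = 17 − 4·4
1 = −4·38 + 9·17
So 17·9 ≡ 1 (mod 38).

9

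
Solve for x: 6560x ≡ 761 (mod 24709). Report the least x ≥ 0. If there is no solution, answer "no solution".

16012

First find gcd(6560, 24709):
24709 = 3×6560 + 5029
6560 = 1×5029 + 1531
5029 = 3×1531 + 436
1531 = 3×436 + 223
436 = 1×223 + 213
223 = 1×213 + 10
213 = 21×10 + 3
10 = 3×3 + 1
3 = 3×1 + 0
gcd = 1, so a unique solution mod 24709 exists.
Back-substitute for the Bézout coefficients:
1 = 10 − 3·3
1 = −3·213 + 64·10
1 = 64·223 − 67·213
1 = −67·436 + 131·223
1 = 131·1531 − 460·436
1 = −460·5029 + 1511·1531
1 = 1511·6560 − 1971·5029
1 = −1971·24709 + 7424·6560
So 6560·(7424) ≡ 1 (mod 24709), giving 6560⁻¹ ≡ 7424.
x ≡ 6560⁻¹·761 ≡ 7424·761 ≡ 16012 (mod 24709).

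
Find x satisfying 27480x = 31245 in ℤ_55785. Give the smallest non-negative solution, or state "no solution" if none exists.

First find gcd(27480, 55785):
55785 = 2×27480 + 825
27480 = 33×825 + 255
825 = 3×255 + 60
255 = 4×60 + 15
60 = 4×15 + 0
gcd = 15 and 15 | 31245, so solutions exist. Divide through by 15: 1832x ≡ 2083 (mod 3719).
Now find 1832⁻¹ mod 3719:
3719 = 2·1832 + 55
1832 = 33·55 + 17
55 = 3·17 + 4
17 = 4·4 + 1
4 = 4·1 + 0
Back-substitute:
1 = 17 − 4·4
1 = −4·55 + 13·17
1 = 13·1832 − 433·55
1 = −433·3719 + 879·1832
So 1832⁻¹ ≡ 879 (mod 3719).
Then x ≡ 879·2083 ≡ 1209 (mod 3719); the smallest non-negative solution is x = 1209.

1209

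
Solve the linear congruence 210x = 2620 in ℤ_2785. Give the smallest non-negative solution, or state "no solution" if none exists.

First find gcd(210, 2785):
2785 = 13·210 + 55
210 = 3·55 + 45
55 = 1·45 + 10
45 = 4·10 + 5
10 = 2·5 + 0
gcd = 5 and 5 | 2620, so solutions exist. Divide through by 5: 42x ≡ 524 (mod 557).
Now find 42⁻¹ mod 557:
557 = 13·42 + 11
42 = 3·11 + 9
11 = 1·9 + 2
9 = 4·2 + 1
2 = 2·1 + 0
Back-substitute:
1 = 9 − 4·2
1 = −4·11 + 5·9
1 = 5·42 − 19·11
1 = −19·557 + 252·42
So 42⁻¹ ≡ 252 (mod 557).
Then x ≡ 252·524 ≡ 39 (mod 557); the smallest non-negative solution is x = 39.

39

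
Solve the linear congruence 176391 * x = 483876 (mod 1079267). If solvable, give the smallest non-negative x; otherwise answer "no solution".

First find gcd(176391, 1079267):
1079267 = 6·176391 + 20921
176391 = 8·20921 + 9023
20921 = 2·9023 + 2875
9023 = 3·2875 + 398
2875 = 7·398 + 89
398 = 4·89 + 42
89 = 2·42 + 5
42 = 8·5 + 2
5 = 2·2 + 1
2 = 2·1 + 0
gcd = 1, so a unique solution mod 1079267 exists.
Back-substitute for the Bézout coefficients:
1 = 5 − 2·2
1 = −2·42 + 17·5
1 = 17·89 − 36·42
1 = −36·398 + 161·89
1 = 161·2875 − 1163·398
1 = −1163·9023 + 3650·2875
1 = 3650·20921 − 8463·9023
1 = −8463·176391 + 71354·20921
1 = 71354·1079267 − 436587·176391
So 176391·(-436587) ≡ 1 (mod 1079267), giving 176391⁻¹ ≡ 642680.
x ≡ 176391⁻¹·483876 ≡ 642680·483876 ≡ 672101 (mod 1079267).

672101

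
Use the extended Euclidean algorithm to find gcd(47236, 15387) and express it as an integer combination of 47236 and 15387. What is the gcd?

Euclidean algorithm:
47236 = 3×15387 + 1075
15387 = 14×1075 + 337
1075 = 3×337 + 64
337 = 5×64 + 17
64 = 3×17 + 13
17 = 1×13 + 4
13 = 3×4 + 1
4 = 4×1 + 0
gcd(47236, 15387) = 1.
Working backward:
1 = 13 − 3·4
1 = −3·17 + 4·13
1 = 4·64 − 15·17
1 = −15·337 + 79·64
1 = 79·1075 − 252·337
1 = −252·15387 + 3607·1075
1 = 3607·47236 − 11073·15387
So 1 = (3607)·47236 + (-11073)·15387.

1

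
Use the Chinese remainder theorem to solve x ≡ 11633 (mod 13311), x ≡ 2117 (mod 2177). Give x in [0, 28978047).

16610450

Write x = 11633 + 13311·k. Then 13311·k ≡ 2117 − 11633 ≡ 1369 (mod 2177).
Need 13311⁻¹ mod 2177. Extended Euclid on (2177, 249):
2177 = 8·249 + 185
249 = 1·185 + 64
185 = 2·64 + 57
64 = 1·57 + 7
57 = 8·7 + 1
7 = 7·1 + 0
Back-substitute:
1 = 57 − 8·7
1 = −8·64 + 9·57
1 = 9·185 − 26·64
1 = −26·249 + 35·185
1 = 35·2177 − 306·249
13311⁻¹ ≡ 1871 (mod 2177), so k ≡ 1871·1369 ≡ 1247 (mod 2177).
x = 11633 + 13311·1247 = 16610450.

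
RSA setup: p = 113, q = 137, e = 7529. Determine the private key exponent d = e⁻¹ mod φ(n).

φ(n) = (p−1)(q−1) = 112·136 = 15232.
Need d with 7529·d ≡ 1 (mod 15232). Apply the extended Euclidean algorithm:
15232 = 2·7529 + 174
7529 = 43·174 + 47
174 = 3·47 + 33
47 = 1·33 + 14
33 = 2·14 + 5
14 = 2·5 + 4
5 = 1·4 + 1
4 = 4·1 + 0
Back-substitute:
1 = 5 − 4
1 = −14 + 3·5
1 = 3·33 − 7·14
1 = −7·47 + 10·33
1 = 10·174 − 37·47
1 = −37·7529 + 1601·174
1 = 1601·15232 − 3239·7529
So 7529·(-3239) ≡ 1 (mod 15232), hence d ≡ -3239 ≡ 11993 (mod 15232).

11993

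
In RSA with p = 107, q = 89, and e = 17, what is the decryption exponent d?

φ(n) = (p−1)(q−1) = 106·88 = 9328.
Need d with 17·d ≡ 1 (mod 9328). Apply the extended Euclidean algorithm:
9328 = 548*17 + 12
17 = 1*12 + 5
12 = 2*5 + 2
5 = 2*2 + 1
2 = 2*1 + 0
Back-substitute:
1 = 5 − 2·2
1 = −2·12 + 5·5
1 = 5·17 − 7·12
1 = −7·9328 + 3841·17
So 17·3841 ≡ 1 (mod 9328), hence d = 3841.

3841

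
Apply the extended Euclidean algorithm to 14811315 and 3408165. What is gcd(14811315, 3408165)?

15

Repeated division:
14811315 = 4×3408165 + 1178655
3408165 = 2×1178655 + 1050855
1178655 = 1×1050855 + 127800
1050855 = 8×127800 + 28455
127800 = 4×28455 + 13980
28455 = 2×13980 + 495
13980 = 28×495 + 120
495 = 4×120 + 15
120 = 8×15 + 0
gcd(14811315, 3408165) = 15.
Back-substituting:
15 = 495 − 4·120
15 = −4·13980 + 113·495
15 = 113·28455 − 230·13980
15 = −230·127800 + 1033·28455
15 = 1033·1050855 − 8494·127800
15 = −8494·1178655 + 9527·1050855
15 = 9527·3408165 − 27548·1178655
15 = −27548·14811315 + 119719·3408165
So 15 = (-27548)·14811315 + (119719)·3408165.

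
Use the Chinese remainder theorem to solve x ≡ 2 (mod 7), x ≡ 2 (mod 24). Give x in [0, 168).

Write x = 2 + 7·k. Then 7·k ≡ 2 − 2 ≡ 0 (mod 24).
Need 7⁻¹ mod 24. Extended Euclid on (24, 7):
24 = 3×7 + 3
7 = 2×3 + 1
3 = 3×1 + 0
Back-substitute:
1 = 7 − 2·3
1 = −2·24 + 7·7
7⁻¹ ≡ 7 (mod 24), so k ≡ 7·0 ≡ 0 (mod 24).
x = 2 + 7·0 = 2.

2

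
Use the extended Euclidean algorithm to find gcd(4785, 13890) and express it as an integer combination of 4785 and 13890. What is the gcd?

15

Euclidean algorithm:
13890 = 2·4785 + 4320
4785 = 1·4320 + 465
4320 = 9·465 + 135
465 = 3·135 + 60
135 = 2·60 + 15
60 = 4·15 + 0
gcd(4785, 13890) = 15.
Express as a combination:
15 = 135 − 2·60
15 = −2·465 + 7·135
15 = 7·4320 − 65·465
15 = −65·4785 + 72·4320
15 = 72·13890 − 209·4785
So 15 = (72)·13890 + (-209)·4785.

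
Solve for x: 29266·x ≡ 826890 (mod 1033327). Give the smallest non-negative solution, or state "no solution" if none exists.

First find gcd(29266, 1033327):
1033327 = 35*29266 + 9017
29266 = 3*9017 + 2215
9017 = 4*2215 + 157
2215 = 14*157 + 17
157 = 9*17 + 4
17 = 4*4 + 1
4 = 4*1 + 0
gcd = 1, so a unique solution mod 1033327 exists.
Back-substitute for the Bézout coefficients:
1 = 17 − 4·4
1 = −4·157 + 37·17
1 = 37·2215 − 522·157
1 = −522·9017 + 2125·2215
1 = 2125·29266 − 6897·9017
1 = −6897·1033327 + 243520·29266
So 29266·(243520) ≡ 1 (mod 1033327), giving 29266⁻¹ ≡ 243520.
x ≡ 29266⁻¹·826890 ≡ 243520·826890 ≡ 853637 (mod 1033327).

853637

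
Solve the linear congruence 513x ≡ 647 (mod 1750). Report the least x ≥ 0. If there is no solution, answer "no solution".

First find gcd(513, 1750):
1750 = 3·513 + 211
513 = 2·211 + 91
211 = 2·91 + 29
91 = 3·29 + 4
29 = 7·4 + 1
4 = 4·1 + 0
gcd = 1, so a unique solution mod 1750 exists.
Back-substitute for the Bézout coefficients:
1 = 29 − 7·4
1 = −7·91 + 22·29
1 = 22·211 − 51·91
1 = −51·513 + 124·211
1 = 124·1750 − 423·513
So 513·(-423) ≡ 1 (mod 1750), giving 513⁻¹ ≡ 1327.
x ≡ 513⁻¹·647 ≡ 1327·647 ≡ 1069 (mod 1750).

1069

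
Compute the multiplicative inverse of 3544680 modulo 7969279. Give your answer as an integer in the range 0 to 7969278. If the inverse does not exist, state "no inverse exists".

7272238

Apply the Euclidean algorithm to 7969279 and 3544680:
7969279 = 2*3544680 + 879919
3544680 = 4*879919 + 25004
879919 = 35*25004 + 4779
25004 = 5*4779 + 1109
4779 = 4*1109 + 343
1109 = 3*343 + 80
343 = 4*80 + 23
80 = 3*23 + 11
23 = 2*11 + 1
11 = 11*1 + 0
gcd = 1, so the inverse exists. Back-substitute:
1 = 23 − 2·11
1 = −2·80 + 7·23
1 = 7·343 − 30·80
1 = −30·1109 + 97·343
1 = 97·4779 − 418·1109
1 = −418·25004 + 2187·4779
1 = 2187·879919 − 76963·25004
1 = −76963·3544680 + 310039·879919
1 = 310039·7969279 − 697041·3544680
So 3544680·(-697041) ≡ 1 (mod 7969279), and -697041 ≡ 7272238 (mod 7969279).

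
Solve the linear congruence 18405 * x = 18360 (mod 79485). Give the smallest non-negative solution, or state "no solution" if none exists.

2061

First find gcd(18405, 79485):
79485 = 4*18405 + 5865
18405 = 3*5865 + 810
5865 = 7*810 + 195
810 = 4*195 + 30
195 = 6*30 + 15
30 = 2*15 + 0
gcd = 15 and 15 | 18360, so solutions exist. Divide through by 15: 1227x ≡ 1224 (mod 5299).
Now find 1227⁻¹ mod 5299:
5299 = 4×1227 + 391
1227 = 3×391 + 54
391 = 7×54 + 13
54 = 4×13 + 2
13 = 6×2 + 1
2 = 2×1 + 0
Back-substitute:
1 = 13 − 6·2
1 = −6·54 + 25·13
1 = 25·391 − 181·54
1 = −181·1227 + 568·391
1 = 568·5299 − 2453·1227
So 1227·(-2453) ≡ 1 (mod 5299), i.e. 1227⁻¹ ≡ 2846.
Then x ≡ 2846·1224 ≡ 2061 (mod 5299); the smallest non-negative solution is x = 2061.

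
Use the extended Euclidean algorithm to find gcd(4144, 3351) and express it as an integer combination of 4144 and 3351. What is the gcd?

1

Repeated division:
4144 = 1·3351 + 793
3351 = 4·793 + 179
793 = 4·179 + 77
179 = 2·77 + 25
77 = 3·25 + 2
25 = 12·2 + 1
2 = 2·1 + 0
gcd(4144, 3351) = 1.
Back-substituting:
1 = 25 − 12·2
1 = −12·77 + 37·25
1 = 37·179 − 86·77
1 = −86·793 + 381·179
1 = 381·3351 − 1610·793
1 = −1610·4144 + 1991·3351
So 1 = (-1610)·4144 + (1991)·3351.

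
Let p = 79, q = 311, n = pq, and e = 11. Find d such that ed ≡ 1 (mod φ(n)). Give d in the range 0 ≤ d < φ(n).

φ(n) = (p−1)(q−1) = 78·310 = 24180.
Need d with 11·d ≡ 1 (mod 24180). Apply the extended Euclidean algorithm:
24180 = 2198*11 + 2
11 = 5*2 + 1
2 = 2*1 + 0
Back-substitute:
1 = 11 − 5·2
1 = −5·24180 + 10991·11
So 11·10991 ≡ 1 (mod 24180), hence d = 10991.

10991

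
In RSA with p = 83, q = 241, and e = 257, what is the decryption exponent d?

17153

φ(n) = (p−1)(q−1) = 82·240 = 19680.
Need d with 257·d ≡ 1 (mod 19680). Apply the extended Euclidean algorithm:
19680 = 76·257 + 148
257 = 1·148 + 109
148 = 1·109 + 39
109 = 2·39 + 31
39 = 1·31 + 8
31 = 3·8 + 7
8 = 1·7 + 1
7 = 7·1 + 0
Back-substitute:
1 = 8 − 7
1 = −31 + 4·8
1 = 4·39 − 5·31
1 = −5·109 + 14·39
1 = 14·148 − 19·109
1 = −19·257 + 33·148
1 = 33·19680 − 2527·257
So 257·(-2527) ≡ 1 (mod 19680), hence d ≡ -2527 ≡ 17153 (mod 19680).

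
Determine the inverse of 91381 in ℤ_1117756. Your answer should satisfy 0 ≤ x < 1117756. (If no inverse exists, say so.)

980833

Apply the Euclidean algorithm to 1117756 and 91381:
1117756 = 12·91381 + 21184
91381 = 4·21184 + 6645
21184 = 3·6645 + 1249
6645 = 5·1249 + 400
1249 = 3·400 + 49
400 = 8·49 + 8
49 = 6·8 + 1
8 = 8·1 + 0
gcd = 1, so the inverse exists. Back-substitute:
1 = 49 − 6·8
1 = −6·400 + 49·49
1 = 49·1249 − 153·400
1 = −153·6645 + 814·1249
1 = 814·21184 − 2595·6645
1 = −2595·91381 + 11194·21184
1 = 11194·1117756 − 136923·91381
Hence 91381⁻¹ ≡ -136923 ≡ 980833 (mod 1117756).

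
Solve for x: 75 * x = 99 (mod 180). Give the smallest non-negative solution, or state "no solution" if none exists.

gcd(75, 180):
180 = 2*75 + 30
75 = 2*30 + 15
30 = 2*15 + 0
gcd = 15, but 15 ∤ 99, so the congruence has no solution.

no solution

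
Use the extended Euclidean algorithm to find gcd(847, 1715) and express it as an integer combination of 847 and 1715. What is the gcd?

7

Apply Euclid's algorithm to 1715 and 847:
1715 = 2*847 + 21
847 = 40*21 + 7
21 = 3*7 + 0
gcd(847, 1715) = 7.
Express as a combination:
7 = 847 − 40·21
7 = −40·1715 + 81·847
So 7 = (-40)·1715 + (81)·847.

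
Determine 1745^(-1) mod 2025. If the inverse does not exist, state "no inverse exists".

Compute gcd(1745, 2025):
2025 = 1*1745 + 280
1745 = 6*280 + 65
280 = 4*65 + 20
65 = 3*20 + 5
20 = 4*5 + 0
Since gcd = 5 > 1, 1745 is not a unit mod 2025.

no inverse exists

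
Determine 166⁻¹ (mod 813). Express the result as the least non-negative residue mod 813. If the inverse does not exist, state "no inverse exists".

Extended Euclidean algorithm:
813 = 4·166 + 149
166 = 1·149 + 17
149 = 8·17 + 13
17 = 1·13 + 4
13 = 3·4 + 1
4 = 4·1 + 0
The gcd is 1. Working backward:
1 = 13 − 3·4
1 = −3·17 + 4·13
1 = 4·149 − 35·17
1 = −35·166 + 39·149
1 = 39·813 − 191·166
Hence 166⁻¹ ≡ -191 ≡ 622 (mod 813).

622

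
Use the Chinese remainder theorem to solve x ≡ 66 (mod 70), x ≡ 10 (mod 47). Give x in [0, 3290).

1326

Write x = 66 + 70·k. Then 70·k ≡ 10 − 66 ≡ 38 (mod 47).
Need 70⁻¹ mod 47. Extended Euclid on (47, 23):
47 = 2*23 + 1
23 = 23*1 + 0
Back-substitute:
1 = 47 − 2·23
70⁻¹ ≡ 45 (mod 47), so k ≡ 45·38 ≡ 18 (mod 47).
x = 66 + 70·18 = 1326.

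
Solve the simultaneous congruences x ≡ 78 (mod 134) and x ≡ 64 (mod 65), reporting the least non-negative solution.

Write x = 78 + 134·k. Then 134·k ≡ 64 − 78 ≡ 51 (mod 65).
Need 134⁻¹ mod 65. Extended Euclid on (65, 4):
65 = 16·4 + 1
4 = 4·1 + 0
Back-substitute:
1 = 65 − 16·4
134⁻¹ ≡ 49 (mod 65), so k ≡ 49·51 ≡ 29 (mod 65).
x = 78 + 134·29 = 3964.

3964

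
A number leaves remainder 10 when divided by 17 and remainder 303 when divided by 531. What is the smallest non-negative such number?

Write x = 10 + 17·k. Then 17·k ≡ 303 − 10 ≡ 293 (mod 531).
Need 17⁻¹ mod 531. Extended Euclid on (531, 17):
531 = 31*17 + 4
17 = 4*4 + 1
4 = 4*1 + 0
Back-substitute:
1 = 17 − 4·4
1 = −4·531 + 125·17
17⁻¹ ≡ 125 (mod 531), so k ≡ 125·293 ≡ 517 (mod 531).
x = 10 + 17·517 = 8799.

8799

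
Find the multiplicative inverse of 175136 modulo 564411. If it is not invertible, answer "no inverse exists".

70271

gcd(564411, 175136) by repeated division:
564411 = 3·175136 + 39003
175136 = 4·39003 + 19124
39003 = 2·19124 + 755
19124 = 25·755 + 249
755 = 3·249 + 8
249 = 31·8 + 1
8 = 8·1 + 0
The gcd is 1. Working backward:
1 = 249 − 31·8
1 = −31·755 + 94·249
1 = 94·19124 − 2381·755
1 = −2381·39003 + 4856·19124
1 = 4856·175136 − 21805·39003
1 = −21805·564411 + 70271·175136
So 175136·70271 ≡ 1 (mod 564411).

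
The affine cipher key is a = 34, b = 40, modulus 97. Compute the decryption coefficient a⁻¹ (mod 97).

Apply the Euclidean algorithm to 97 and 34:
97 = 2·34 + 29
34 = 1·29 + 5
29 = 5·5 + 4
5 = 1·4 + 1
4 = 4·1 + 0
gcd = 1, so the inverse exists. Back-substitute:
1 = 5 − 4
1 = −29 + 6·5
1 = 6·34 − 7·29
1 = −7·97 + 20·34
So 34·20 ≡ 1 (mod 97).

20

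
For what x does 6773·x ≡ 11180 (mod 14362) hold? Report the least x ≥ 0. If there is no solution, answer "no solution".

7224

First find gcd(6773, 14362):
14362 = 2·6773 + 816
6773 = 8·816 + 245
816 = 3·245 + 81
245 = 3·81 + 2
81 = 40·2 + 1
2 = 2·1 + 0
gcd = 1, so a unique solution mod 14362 exists.
Back-substitute for the Bézout coefficients:
1 = 81 − 40·2
1 = −40·245 + 121·81
1 = 121·816 − 403·245
1 = −403·6773 + 3345·816
1 = 3345·14362 − 7093·6773
So 6773·(-7093) ≡ 1 (mod 14362), giving 6773⁻¹ ≡ 7269.
x ≡ 6773⁻¹·11180 ≡ 7269·11180 ≡ 7224 (mod 14362).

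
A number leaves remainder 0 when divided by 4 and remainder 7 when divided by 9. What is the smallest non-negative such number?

16

Write x = 0 + 4·k. Then 4·k ≡ 7 − 0 ≡ 7 (mod 9).
Need 4⁻¹ mod 9. Extended Euclid on (9, 4):
9 = 2×4 + 1
4 = 4×1 + 0
Back-substitute:
1 = 9 − 2·4
4⁻¹ ≡ 7 (mod 9), so k ≡ 7·7 ≡ 4 (mod 9).
x = 0 + 4·4 = 16.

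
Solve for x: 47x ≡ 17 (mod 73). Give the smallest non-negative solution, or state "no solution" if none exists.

First find gcd(47, 73):
73 = 1·47 + 26
47 = 1·26 + 21
26 = 1·21 + 5
21 = 4·5 + 1
5 = 5·1 + 0
gcd = 1, so a unique solution mod 73 exists.
Back-substitute for the Bézout coefficients:
1 = 21 − 4·5
1 = −4·26 + 5·21
1 = 5·47 − 9·26
1 = −9·73 + 14·47
So 47·(14) ≡ 1 (mod 73), giving 47⁻¹ ≡ 14.
x ≡ 47⁻¹·17 ≡ 14·17 ≡ 19 (mod 73).

19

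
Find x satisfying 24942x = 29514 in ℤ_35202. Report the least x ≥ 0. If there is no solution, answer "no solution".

First find gcd(24942, 35202):
35202 = 1*24942 + 10260
24942 = 2*10260 + 4422
10260 = 2*4422 + 1416
4422 = 3*1416 + 174
1416 = 8*174 + 24
174 = 7*24 + 6
24 = 4*6 + 0
gcd = 6 and 6 | 29514, so solutions exist. Divide through by 6: 4157x ≡ 4919 (mod 5867).
Now find 4157⁻¹ mod 5867:
5867 = 1×4157 + 1710
4157 = 2×1710 + 737
1710 = 2×737 + 236
737 = 3×236 + 29
236 = 8×29 + 4
29 = 7×4 + 1
4 = 4×1 + 0
Back-substitute:
1 = 29 − 7·4
1 = −7·236 + 57·29
1 = 57·737 − 178·236
1 = −178·1710 + 413·737
1 = 413·4157 − 1004·1710
1 = −1004·5867 + 1417·4157
So 4157⁻¹ ≡ 1417 (mod 5867).
Then x ≡ 1417·4919 ≡ 227 (mod 5867); the smallest non-negative solution is x = 227.

227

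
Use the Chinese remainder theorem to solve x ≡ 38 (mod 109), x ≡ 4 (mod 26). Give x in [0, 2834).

1564

Write x = 38 + 109·k. Then 109·k ≡ 4 − 38 ≡ 18 (mod 26).
Need 109⁻¹ mod 26. Extended Euclid on (26, 5):
26 = 5×5 + 1
5 = 5×1 + 0
Back-substitute:
1 = 26 − 5·5
109⁻¹ ≡ 21 (mod 26), so k ≡ 21·18 ≡ 14 (mod 26).
x = 38 + 109·14 = 1564.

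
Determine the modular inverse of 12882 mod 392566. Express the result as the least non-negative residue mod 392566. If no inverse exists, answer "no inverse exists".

no inverse exists

Euclidean algorithm on 392566, 12882:
392566 = 30*12882 + 6106
12882 = 2*6106 + 670
6106 = 9*670 + 76
670 = 8*76 + 62
76 = 1*62 + 14
62 = 4*14 + 6
14 = 2*6 + 2
6 = 3*2 + 0
gcd(12882, 392566) = 2 ≠ 1, so 12882 has no multiplicative inverse modulo 392566.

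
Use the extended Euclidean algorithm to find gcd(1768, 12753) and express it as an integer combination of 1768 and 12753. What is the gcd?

Repeated division:
12753 = 7×1768 + 377
1768 = 4×377 + 260
377 = 1×260 + 117
260 = 2×117 + 26
117 = 4×26 + 13
26 = 2×13 + 0
gcd(1768, 12753) = 13.
Express as a combination:
13 = 117 − 4·26
13 = −4·260 + 9·117
13 = 9·377 − 13·260
13 = −13·1768 + 61·377
13 = 61·12753 − 440·1768
So 13 = (61)·12753 + (-440)·1768.

13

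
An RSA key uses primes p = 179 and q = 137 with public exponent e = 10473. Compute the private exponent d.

φ(n) = (p−1)(q−1) = 178·136 = 24208.
Need d with 10473·d ≡ 1 (mod 24208). Apply the extended Euclidean algorithm:
24208 = 2*10473 + 3262
10473 = 3*3262 + 687
3262 = 4*687 + 514
687 = 1*514 + 173
514 = 2*173 + 168
173 = 1*168 + 5
168 = 33*5 + 3
5 = 1*3 + 2
3 = 1*2 + 1
2 = 2*1 + 0
Back-substitute:
1 = 3 − 2
1 = −5 + 2·3
1 = 2·168 − 67·5
1 = −67·173 + 69·168
1 = 69·514 − 205·173
1 = −205·687 + 274·514
1 = 274·3262 − 1301·687
1 = −1301·10473 + 4177·3262
1 = 4177·24208 − 9655·10473
So 10473·(-9655) ≡ 1 (mod 24208), hence d ≡ -9655 ≡ 14553 (mod 24208).

14553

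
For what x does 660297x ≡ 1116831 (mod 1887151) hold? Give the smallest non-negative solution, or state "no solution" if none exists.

First find gcd(660297, 1887151):
1887151 = 2×660297 + 566557
660297 = 1×566557 + 93740
566557 = 6×93740 + 4117
93740 = 22×4117 + 3166
4117 = 1×3166 + 951
3166 = 3×951 + 313
951 = 3×313 + 12
313 = 26×12 + 1
12 = 12×1 + 0
gcd = 1, so a unique solution mod 1887151 exists.
Back-substitute for the Bézout coefficients:
1 = 313 − 26·12
1 = −26·951 + 79·313
1 = 79·3166 − 263·951
1 = −263·4117 + 342·3166
1 = 342·93740 − 7787·4117
1 = −7787·566557 + 47064·93740
1 = 47064·660297 − 54851·566557
1 = −54851·1887151 + 156766·660297
So 660297·(156766) ≡ 1 (mod 1887151), giving 660297⁻¹ ≡ 156766.
x ≡ 660297⁻¹·1116831 ≡ 156766·1116831 ≡ 694521 (mod 1887151).

694521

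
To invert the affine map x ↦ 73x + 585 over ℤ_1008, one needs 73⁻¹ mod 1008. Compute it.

gcd(1008, 73) by repeated division:
1008 = 13·73 + 59
73 = 1·59 + 14
59 = 4·14 + 3
14 = 4·3 + 2
3 = 1·2 + 1
2 = 2·1 + 0
Since gcd(73, 1008) = 1, back-substitute to write 1 as a combination:
1 = 3 − 2
1 = −14 + 5·3
1 = 5·59 − 21·14
1 = −21·73 + 26·59
1 = 26·1008 − 359·73
Hence 73⁻¹ ≡ -359 ≡ 649 (mod 1008).

649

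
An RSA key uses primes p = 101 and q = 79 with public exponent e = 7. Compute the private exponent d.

φ(n) = (p−1)(q−1) = 100·78 = 7800.
Need d with 7·d ≡ 1 (mod 7800). Apply the extended Euclidean algorithm:
7800 = 1114*7 + 2
7 = 3*2 + 1
2 = 2*1 + 0
Back-substitute:
1 = 7 − 3·2
1 = −3·7800 + 3343·7
So 7·3343 ≡ 1 (mod 7800), hence d = 3343.

3343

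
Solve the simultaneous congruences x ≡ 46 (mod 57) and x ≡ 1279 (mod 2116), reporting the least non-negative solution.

7627

Write x = 46 + 57·k. Then 57·k ≡ 1279 − 46 ≡ 1233 (mod 2116).
Need 57⁻¹ mod 2116. Extended Euclid on (2116, 57):
2116 = 37*57 + 7
57 = 8*7 + 1
7 = 7*1 + 0
Back-substitute:
1 = 57 − 8·7
1 = −8·2116 + 297·57
57⁻¹ ≡ 297 (mod 2116), so k ≡ 297·1233 ≡ 133 (mod 2116).
x = 46 + 57·133 = 7627.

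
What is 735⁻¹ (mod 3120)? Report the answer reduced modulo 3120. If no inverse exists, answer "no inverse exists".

no inverse exists

Compute gcd(735, 3120):
3120 = 4*735 + 180
735 = 4*180 + 15
180 = 12*15 + 0
The gcd is 15, not 1, hence no inverse exists.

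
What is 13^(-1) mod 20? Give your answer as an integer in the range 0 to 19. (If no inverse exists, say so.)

Extended Euclidean algorithm:
20 = 1*13 + 7
13 = 1*7 + 6
7 = 1*6 + 1
6 = 6*1 + 0
Since gcd(13, 20) = 1, back-substitute to write 1 as a combination:
1 = 7 − 6
1 = −13 + 2·7
1 = 2·20 − 3·13
Hence 13⁻¹ ≡ -3 ≡ 17 (mod 20).

17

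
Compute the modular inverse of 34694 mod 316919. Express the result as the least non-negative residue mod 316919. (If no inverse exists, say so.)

149270

Extended Euclidean algorithm:
316919 = 9×34694 + 4673
34694 = 7×4673 + 1983
4673 = 2×1983 + 707
1983 = 2×707 + 569
707 = 1×569 + 138
569 = 4×138 + 17
138 = 8×17 + 2
17 = 8×2 + 1
2 = 2×1 + 0
The gcd is 1. Working backward:
1 = 17 − 8·2
1 = −8·138 + 65·17
1 = 65·569 − 268·138
1 = −268·707 + 333·569
1 = 333·1983 − 934·707
1 = −934·4673 + 2201·1983
1 = 2201·34694 − 16341·4673
1 = −16341·316919 + 149270·34694
So 34694·149270 ≡ 1 (mod 316919).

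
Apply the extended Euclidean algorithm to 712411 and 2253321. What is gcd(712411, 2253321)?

Apply Euclid's algorithm to 2253321 and 712411:
2253321 = 3·712411 + 116088
712411 = 6·116088 + 15883
116088 = 7·15883 + 4907
15883 = 3·4907 + 1162
4907 = 4·1162 + 259
1162 = 4·259 + 126
259 = 2·126 + 7
126 = 18·7 + 0
gcd(712411, 2253321) = 7.
Working backward:
7 = 259 − 2·126
7 = −2·1162 + 9·259
7 = 9·4907 − 38·1162
7 = −38·15883 + 123·4907
7 = 123·116088 − 899·15883
7 = −899·712411 + 5517·116088
7 = 5517·2253321 − 17450·712411
So 7 = (5517)·2253321 + (-17450)·712411.

7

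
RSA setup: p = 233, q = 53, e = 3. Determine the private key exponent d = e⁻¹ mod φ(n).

8043

φ(n) = (p−1)(q−1) = 232·52 = 12064.
Need d with 3·d ≡ 1 (mod 12064). Apply the extended Euclidean algorithm:
12064 = 4021·3 + 1
3 = 3·1 + 0
Back-substitute:
1 = 12064 − 4021·3
So 3·(-4021) ≡ 1 (mod 12064), hence d ≡ -4021 ≡ 8043 (mod 12064).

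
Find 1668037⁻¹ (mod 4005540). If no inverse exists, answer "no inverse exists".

no inverse exists

Euclidean algorithm on 4005540, 1668037:
4005540 = 2·1668037 + 669466
1668037 = 2·669466 + 329105
669466 = 2·329105 + 11256
329105 = 29·11256 + 2681
11256 = 4·2681 + 532
2681 = 5·532 + 21
532 = 25·21 + 7
21 = 3·7 + 0
The gcd is 7, not 1, hence no inverse exists.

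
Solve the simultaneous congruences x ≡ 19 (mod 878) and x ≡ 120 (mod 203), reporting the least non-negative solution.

Write x = 19 + 878·k. Then 878·k ≡ 120 − 19 ≡ 101 (mod 203).
Need 878⁻¹ mod 203. Extended Euclid on (203, 66):
203 = 3×66 + 5
66 = 13×5 + 1
5 = 5×1 + 0
Back-substitute:
1 = 66 − 13·5
1 = −13·203 + 40·66
878⁻¹ ≡ 40 (mod 203), so k ≡ 40·101 ≡ 183 (mod 203).
x = 19 + 878·183 = 160693.

160693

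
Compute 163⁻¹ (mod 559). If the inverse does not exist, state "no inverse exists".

Run Euclid on (559, 163):
559 = 3*163 + 70
163 = 2*70 + 23
70 = 3*23 + 1
23 = 23*1 + 0
gcd = 1, so the inverse exists. Back-substitute:
1 = 70 − 3·23
1 = −3·163 + 7·70
1 = 7·559 − 24·163
Hence 163⁻¹ ≡ -24 ≡ 535 (mod 559).

535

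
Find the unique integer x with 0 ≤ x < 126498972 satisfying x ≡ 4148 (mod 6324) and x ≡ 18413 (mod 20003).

Write x = 4148 + 6324·k. Then 6324·k ≡ 18413 − 4148 ≡ 14265 (mod 20003).
Need 6324⁻¹ mod 20003. Extended Euclid on (20003, 6324):
20003 = 3*6324 + 1031
6324 = 6*1031 + 138
1031 = 7*138 + 65
138 = 2*65 + 8
65 = 8*8 + 1
8 = 8*1 + 0
Back-substitute:
1 = 65 − 8·8
1 = −8·138 + 17·65
1 = 17·1031 − 127·138
1 = −127·6324 + 779·1031
1 = 779·20003 − 2464·6324
6324⁻¹ ≡ 17539 (mod 20003), so k ≡ 17539·14265 ≡ 16314 (mod 20003).
x = 4148 + 6324·16314 = 103173884.

103173884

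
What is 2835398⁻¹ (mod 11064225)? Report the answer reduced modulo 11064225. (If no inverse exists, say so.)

3746687

Run Euclid on (11064225, 2835398):
11064225 = 3·2835398 + 2558031
2835398 = 1·2558031 + 277367
2558031 = 9·277367 + 61728
277367 = 4·61728 + 30455
61728 = 2·30455 + 818
30455 = 37·818 + 189
818 = 4·189 + 62
189 = 3·62 + 3
62 = 20·3 + 2
3 = 1·2 + 1
2 = 2·1 + 0
Since gcd(2835398, 11064225) = 1, back-substitute to write 1 as a combination:
1 = 3 − 2
1 = −62 + 21·3
1 = 21·189 − 64·62
1 = −64·818 + 277·189
1 = 277·30455 − 10313·818
1 = −10313·61728 + 20903·30455
1 = 20903·277367 − 93925·61728
1 = −93925·2558031 + 866228·277367
1 = 866228·2835398 − 960153·2558031
1 = −960153·11064225 + 3746687·2835398
So 2835398·3746687 ≡ 1 (mod 11064225).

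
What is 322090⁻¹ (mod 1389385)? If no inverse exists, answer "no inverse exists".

Compute gcd(322090, 1389385):
1389385 = 4·322090 + 101025
322090 = 3·101025 + 19015
101025 = 5·19015 + 5950
19015 = 3·5950 + 1165
5950 = 5·1165 + 125
1165 = 9·125 + 40
125 = 3·40 + 5
40 = 8·5 + 0
Since gcd = 5 > 1, 322090 is not a unit mod 1389385.

no inverse exists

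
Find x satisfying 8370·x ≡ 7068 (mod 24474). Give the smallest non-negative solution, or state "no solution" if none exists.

726

First find gcd(8370, 24474):
24474 = 2×8370 + 7734
8370 = 1×7734 + 636
7734 = 12×636 + 102
636 = 6×102 + 24
102 = 4×24 + 6
24 = 4×6 + 0
gcd = 6 and 6 | 7068, so solutions exist. Divide through by 6: 1395x ≡ 1178 (mod 4079).
Now find 1395⁻¹ mod 4079:
4079 = 2*1395 + 1289
1395 = 1*1289 + 106
1289 = 12*106 + 17
106 = 6*17 + 4
17 = 4*4 + 1
4 = 4*1 + 0
Back-substitute:
1 = 17 − 4·4
1 = −4·106 + 25·17
1 = 25·1289 − 304·106
1 = −304·1395 + 329·1289
1 = 329·4079 − 962·1395
So 1395·(-962) ≡ 1 (mod 4079), i.e. 1395⁻¹ ≡ 3117.
Then x ≡ 3117·1178 ≡ 726 (mod 4079); the smallest non-negative solution is x = 726.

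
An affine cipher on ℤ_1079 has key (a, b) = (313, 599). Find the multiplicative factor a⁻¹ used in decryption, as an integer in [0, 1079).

131

Extended Euclidean algorithm:
1079 = 3×313 + 140
313 = 2×140 + 33
140 = 4×33 + 8
33 = 4×8 + 1
8 = 8×1 + 0
Since gcd(313, 1079) = 1, back-substitute to write 1 as a combination:
1 = 33 − 4·8
1 = −4·140 + 17·33
1 = 17·313 − 38·140
1 = −38·1079 + 131·313
So 313·131 ≡ 1 (mod 1079).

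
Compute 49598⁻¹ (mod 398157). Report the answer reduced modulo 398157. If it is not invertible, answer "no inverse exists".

30449

Apply the Euclidean algorithm to 398157 and 49598:
398157 = 8×49598 + 1373
49598 = 36×1373 + 170
1373 = 8×170 + 13
170 = 13×13 + 1
13 = 13×1 + 0
Since gcd(49598, 398157) = 1, back-substitute to write 1 as a combination:
1 = 170 − 13·13
1 = −13·1373 + 105·170
1 = 105·49598 − 3793·1373
1 = −3793·398157 + 30449·49598
So 49598·30449 ≡ 1 (mod 398157).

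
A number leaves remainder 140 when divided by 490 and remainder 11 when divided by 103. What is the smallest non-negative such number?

Write x = 140 + 490·k. Then 490·k ≡ 11 − 140 ≡ 77 (mod 103).
Need 490⁻¹ mod 103. Extended Euclid on (103, 78):
103 = 1·78 + 25
78 = 3·25 + 3
25 = 8·3 + 1
3 = 3·1 + 0
Back-substitute:
1 = 25 − 8·3
1 = −8·78 + 25·25
1 = 25·103 − 33·78
490⁻¹ ≡ 70 (mod 103), so k ≡ 70·77 ≡ 34 (mod 103).
x = 140 + 490·34 = 16800.

16800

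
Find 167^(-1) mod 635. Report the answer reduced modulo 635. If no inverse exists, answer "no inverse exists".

gcd(635, 167) by repeated division:
635 = 3·167 + 134
167 = 1·134 + 33
134 = 4·33 + 2
33 = 16·2 + 1
2 = 2·1 + 0
The gcd is 1. Working backward:
1 = 33 − 16·2
1 = −16·134 + 65·33
1 = 65·167 − 81·134
1 = −81·635 + 308·167
So 167·308 ≡ 1 (mod 635).

308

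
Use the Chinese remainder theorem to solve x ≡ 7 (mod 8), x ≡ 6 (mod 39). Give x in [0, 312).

Write x = 7 + 8·k. Then 8·k ≡ 6 − 7 ≡ 38 (mod 39).
Need 8⁻¹ mod 39. Extended Euclid on (39, 8):
39 = 4*8 + 7
8 = 1*7 + 1
7 = 7*1 + 0
Back-substitute:
1 = 8 − 7
1 = −39 + 5·8
8⁻¹ ≡ 5 (mod 39), so k ≡ 5·38 ≡ 34 (mod 39).
x = 7 + 8·34 = 279.

279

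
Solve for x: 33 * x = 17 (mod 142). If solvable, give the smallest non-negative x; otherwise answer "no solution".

First find gcd(33, 142):
142 = 4×33 + 10
33 = 3×10 + 3
10 = 3×3 + 1
3 = 3×1 + 0
gcd = 1, so a unique solution mod 142 exists.
Back-substitute for the Bézout coefficients:
1 = 10 − 3·3
1 = −3·33 + 10·10
1 = 10·142 − 43·33
So 33·(-43) ≡ 1 (mod 142), giving 33⁻¹ ≡ 99.
x ≡ 33⁻¹·17 ≡ 99·17 ≡ 121 (mod 142).

121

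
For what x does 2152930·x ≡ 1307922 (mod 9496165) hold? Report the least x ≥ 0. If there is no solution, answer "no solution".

gcd(2152930, 9496165):
9496165 = 4*2152930 + 884445
2152930 = 2*884445 + 384040
884445 = 2*384040 + 116365
384040 = 3*116365 + 34945
116365 = 3*34945 + 11530
34945 = 3*11530 + 355
11530 = 32*355 + 170
355 = 2*170 + 15
170 = 11*15 + 5
15 = 3*5 + 0
gcd = 5, but 5 ∤ 1307922, so the congruence has no solution.

no solution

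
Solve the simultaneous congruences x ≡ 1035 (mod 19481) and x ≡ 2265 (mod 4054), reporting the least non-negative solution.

3273843

Write x = 1035 + 19481·k. Then 19481·k ≡ 2265 − 1035 ≡ 1230 (mod 4054).
Need 19481⁻¹ mod 4054. Extended Euclid on (4054, 3265):
4054 = 1*3265 + 789
3265 = 4*789 + 109
789 = 7*109 + 26
109 = 4*26 + 5
26 = 5*5 + 1
5 = 5*1 + 0
Back-substitute:
1 = 26 − 5·5
1 = −5·109 + 21·26
1 = 21·789 − 152·109
1 = −152·3265 + 629·789
1 = 629·4054 − 781·3265
19481⁻¹ ≡ 3273 (mod 4054), so k ≡ 3273·1230 ≡ 168 (mod 4054).
x = 1035 + 19481·168 = 3273843.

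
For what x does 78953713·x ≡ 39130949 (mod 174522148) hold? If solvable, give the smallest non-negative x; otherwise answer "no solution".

144697369

First find gcd(78953713, 174522148):
174522148 = 2*78953713 + 16614722
78953713 = 4*16614722 + 12494825
16614722 = 1*12494825 + 4119897
12494825 = 3*4119897 + 135134
4119897 = 30*135134 + 65877
135134 = 2*65877 + 3380
65877 = 19*3380 + 1657
3380 = 2*1657 + 66
1657 = 25*66 + 7
66 = 9*7 + 3
7 = 2*3 + 1
3 = 3*1 + 0
gcd = 1, so a unique solution mod 174522148 exists.
Back-substitute for the Bézout coefficients:
1 = 7 − 2·3
1 = −2·66 + 19·7
1 = 19·1657 − 477·66
1 = −477·3380 + 973·1657
1 = 973·65877 − 18964·3380
1 = −18964·135134 + 38901·65877
1 = 38901·4119897 − 1185994·135134
1 = −1185994·12494825 + 3596883·4119897
1 = 3596883·16614722 − 4782877·12494825
1 = −4782877·78953713 + 22728391·16614722
1 = 22728391·174522148 − 50239659·78953713
So 78953713·(-50239659) ≡ 1 (mod 174522148), giving 78953713⁻¹ ≡ 124282489.
x ≡ 78953713⁻¹·39130949 ≡ 124282489·39130949 ≡ 144697369 (mod 174522148).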